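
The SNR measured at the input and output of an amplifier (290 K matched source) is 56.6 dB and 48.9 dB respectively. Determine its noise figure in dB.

NF (dB) = SNR_in(dB) − SNR_out(dB) when the source is at T₀
NF = 56.6 − 48.9 = 7.7 dB

7.7 dB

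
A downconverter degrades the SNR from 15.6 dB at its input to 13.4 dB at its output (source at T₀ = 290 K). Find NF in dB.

2.2 dB

NF (dB) = SNR_in(dB) − SNR_out(dB) when the source is at T₀
NF = 15.6 − 13.4 = 2.2 dB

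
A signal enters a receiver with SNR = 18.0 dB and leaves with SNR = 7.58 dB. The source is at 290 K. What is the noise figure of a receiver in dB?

NF (dB) = SNR_in(dB) − SNR_out(dB) when the source is at T₀
NF = 18.0 − 7.58 = 10.42 dB

10.42 dB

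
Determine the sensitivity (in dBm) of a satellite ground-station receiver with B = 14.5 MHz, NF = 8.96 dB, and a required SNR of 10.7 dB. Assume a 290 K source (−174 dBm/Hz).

Sensitivity = −174 + 10 log₁₀(B) + NF + SNR_min
= −174 + 71.61 + 8.96 + 10.7
= −82.73 dBm → −82.7 dBm

−82.7 dBm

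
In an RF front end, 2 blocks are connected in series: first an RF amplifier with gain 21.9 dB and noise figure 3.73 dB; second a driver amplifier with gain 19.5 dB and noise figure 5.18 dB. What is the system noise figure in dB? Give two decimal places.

3.76 dB

Convert to linear (a loss of L dB is a gain of −L dB): F_i = 10^(NF_i/10), G_i = 10^(G_i,dB/10)
  Stage 1: F_1 = 10^(3.73/10) = 2.360, G_1 = 10^(21.9/10) = 154.9
  Stage 2: F_2 = 10^(5.18/10) = 3.296, G_2 = 10^(19.5/10) = 89.13
Friis cascade:
  F = 2.360 + (3.296 − 1)/154.9 = 2.375
NF = 10 log₁₀(2.375) = 3.76 dB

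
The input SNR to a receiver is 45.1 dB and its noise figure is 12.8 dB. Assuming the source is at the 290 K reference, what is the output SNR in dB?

32.3 dB

By definition F = SNR_in/SNR_out, so in dB: SNR_out = SNR_in − NF
SNR_out = 45.1 − 12.8 = 32.3 dB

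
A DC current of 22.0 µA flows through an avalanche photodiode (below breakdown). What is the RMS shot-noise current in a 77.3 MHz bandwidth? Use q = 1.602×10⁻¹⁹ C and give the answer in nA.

I_n = √(2qI·B)
2qI·B = 2 × 1.602×10⁻¹⁹ × 2.20×10⁻⁵ × 7.73×10⁷ = 5.45×10⁻¹⁶ A²
I_n = √(5.45×10⁻¹⁶) = 2.33×10⁻⁸ A = 23.3 nA

23.3 nA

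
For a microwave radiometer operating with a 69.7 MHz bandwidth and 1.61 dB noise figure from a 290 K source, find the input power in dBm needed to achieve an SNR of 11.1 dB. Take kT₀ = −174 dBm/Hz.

Sensitivity = −174 + 10 log₁₀(B) + NF + SNR_min
= −174 + 78.43 + 1.61 + 11.1
= −82.86 dBm → −82.9 dBm

−82.9 dBm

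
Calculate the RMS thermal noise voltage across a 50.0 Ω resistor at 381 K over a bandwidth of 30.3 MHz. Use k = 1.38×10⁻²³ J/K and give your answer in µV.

V_n = √(4kTRB)
4kTRB = 4 × 1.38×10⁻²³ × 381 × 5.00×10¹ × 3.03×10⁷ = 3.19×10⁻¹¹ V²
V_n = √(3.19×10⁻¹¹) = 5.64×10⁻⁶ V = 5.64 µV

5.64 µV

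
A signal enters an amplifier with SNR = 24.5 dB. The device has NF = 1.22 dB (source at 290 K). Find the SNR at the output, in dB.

23.28 dB

By definition F = SNR_in/SNR_out, so in dB: SNR_out = SNR_in − NF
SNR_out = 24.5 − 1.22 = 23.28 dB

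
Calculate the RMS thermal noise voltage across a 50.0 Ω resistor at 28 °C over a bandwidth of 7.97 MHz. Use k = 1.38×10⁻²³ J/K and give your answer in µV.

2.57 µV

T = 28 °C + 273.15 = 301.15 K
V_n = √(4kTRB)
4kTRB = 4 × 1.38×10⁻²³ × 301.15 × 5.00×10¹ × 7.97×10⁶ = 6.62×10⁻¹² V²
V_n = √(6.62×10⁻¹²) = 2.57×10⁻⁶ V = 2.57 µV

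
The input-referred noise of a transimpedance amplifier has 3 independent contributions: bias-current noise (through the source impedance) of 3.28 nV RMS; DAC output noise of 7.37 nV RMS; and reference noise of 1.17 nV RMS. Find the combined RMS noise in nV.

8.15 nV

Uncorrelated sources add in power (mean-square): V_tot = √(ΣV_i²)
V_tot = √[(3.28×10⁻⁹)² + (7.37×10⁻⁹)² + (1.17×10⁻⁹)²] = 8.15×10⁻⁹ V = 8.15 nV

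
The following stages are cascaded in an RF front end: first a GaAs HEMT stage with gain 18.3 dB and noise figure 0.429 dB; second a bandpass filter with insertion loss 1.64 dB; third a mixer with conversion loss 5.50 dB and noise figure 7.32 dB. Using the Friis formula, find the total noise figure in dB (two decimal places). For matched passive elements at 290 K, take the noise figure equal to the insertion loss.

Convert to linear (a loss of L dB is a gain of −L dB): F_i = 10^(NF_i/10), G_i = 10^(G_i,dB/10)
  Stage 1: F_1 = 10^(0.429/10) = 1.104, G_1 = 10^(18.3/10) = 67.61
  Stage 2: F_2 = 10^(1.64/10) = 1.459, G_2 = 10^(−1.64/10) = 0.6855
  Stage 3: F_3 = 10^(7.32/10) = 5.395, G_3 = 10^(−5.50/10) = 0.2818
Friis cascade:
  F = 1.104 + (1.459 − 1)/67.61 + (5.395 − 1)/46.34 = 1.205
NF = 10 log₁₀(1.205) = 0.81 dB

0.81 dB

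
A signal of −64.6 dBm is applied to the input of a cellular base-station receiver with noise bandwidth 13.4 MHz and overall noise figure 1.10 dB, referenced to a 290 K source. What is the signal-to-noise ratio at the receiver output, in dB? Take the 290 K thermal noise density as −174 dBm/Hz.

37.0 dB

Noise floor: N = −174 + 10 log₁₀(B) + NF
10 log₁₀(1.34×10⁷) = 71.27 dB
N = −174 + 71.27 + 1.10 = −101.63 dBm
SNR = P_sig − N = −64.6 − (−101.63) = 37.03 dB → 37.0 dB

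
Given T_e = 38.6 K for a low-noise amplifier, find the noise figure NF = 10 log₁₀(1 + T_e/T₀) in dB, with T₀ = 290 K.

F = 1 + T_e/T₀ = 1 + 38.6/290 = 1.1331
NF = 10 log₁₀(1.1331) = 0.543 dB

0.543 dB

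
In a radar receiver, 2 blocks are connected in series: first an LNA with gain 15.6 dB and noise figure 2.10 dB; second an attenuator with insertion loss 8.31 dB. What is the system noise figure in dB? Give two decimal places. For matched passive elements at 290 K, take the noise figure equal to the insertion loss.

2.51 dB

Convert to linear (a loss of L dB is a gain of −L dB): F_i = 10^(NF_i/10), G_i = 10^(G_i,dB/10)
  Stage 1: F_1 = 10^(2.10/10) = 1.622, G_1 = 10^(15.6/10) = 36.31
  Stage 2: F_2 = 10^(8.31/10) = 6.776, G_2 = 10^(−8.31/10) = 0.1476
Friis cascade:
  F = 1.622 + (6.776 − 1)/36.31 = 1.781
NF = 10 log₁₀(1.781) = 2.51 dB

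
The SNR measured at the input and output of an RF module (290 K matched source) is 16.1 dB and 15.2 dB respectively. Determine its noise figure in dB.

NF (dB) = SNR_in(dB) − SNR_out(dB) when the source is at T₀
NF = 16.1 − 15.2 = 0.9 dB

0.9 dB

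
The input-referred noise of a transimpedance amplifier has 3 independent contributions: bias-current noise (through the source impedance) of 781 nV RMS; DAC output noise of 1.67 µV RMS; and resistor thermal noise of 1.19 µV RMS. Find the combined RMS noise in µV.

2.19 µV

Uncorrelated sources add in power (mean-square): V_tot = √(ΣV_i²)
V_tot = √[(7.81×10⁻⁷)² + (1.67×10⁻⁶)² + (1.19×10⁻⁶)²] = 2.19×10⁻⁶ V = 2.19 µV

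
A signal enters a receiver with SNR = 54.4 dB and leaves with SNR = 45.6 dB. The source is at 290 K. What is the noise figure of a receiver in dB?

NF (dB) = SNR_in(dB) − SNR_out(dB) when the source is at T₀
NF = 54.4 − 45.6 = 8.8 dB

8.8 dB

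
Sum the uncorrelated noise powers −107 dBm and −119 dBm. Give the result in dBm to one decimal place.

−106.7 dBm

Convert to linear, add, convert back:
P₁ = 2.00×10⁻¹⁴ W, P₂ = 1.26×10⁻¹⁵ W
P_tot = 2.12×10⁻¹⁴ W → 10 log₁₀(P_tot / 10⁻³) = −106.7 dBm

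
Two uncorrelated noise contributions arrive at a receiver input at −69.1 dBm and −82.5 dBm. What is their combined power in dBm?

−68.9 dBm

Convert to linear, add, convert back:
P₁ = 1.23×10⁻¹⁰ W, P₂ = 5.62×10⁻¹² W
P_tot = 1.29×10⁻¹⁰ W → 10 log₁₀(P_tot / 10⁻³) = −68.9 dBm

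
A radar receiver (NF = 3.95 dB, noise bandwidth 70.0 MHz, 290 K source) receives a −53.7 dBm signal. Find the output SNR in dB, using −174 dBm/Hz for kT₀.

Noise floor: N = −174 + 10 log₁₀(B) + NF
10 log₁₀(7.00×10⁷) = 78.45 dB
N = −174 + 78.45 + 3.95 = −91.60 dBm
SNR = P_sig − N = −53.7 − (−91.60) = 37.90 dB → 37.9 dB

37.9 dB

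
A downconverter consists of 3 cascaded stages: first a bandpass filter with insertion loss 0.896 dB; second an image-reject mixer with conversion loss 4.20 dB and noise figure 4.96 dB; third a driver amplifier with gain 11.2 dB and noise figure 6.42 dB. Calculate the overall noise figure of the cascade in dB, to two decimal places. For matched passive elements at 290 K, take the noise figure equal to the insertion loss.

Convert to linear (a loss of L dB is a gain of −L dB): F_i = 10^(NF_i/10), G_i = 10^(G_i,dB/10)
  Stage 1: F_1 = 10^(0.896/10) = 1.229, G_1 = 10^(−0.896/10) = 0.8136
  Stage 2: F_2 = 10^(4.96/10) = 3.133, G_2 = 10^(−4.20/10) = 0.3802
  Stage 3: F_3 = 10^(6.42/10) = 4.385, G_3 = 10^(11.2/10) = 13.18
Friis cascade:
  F = 1.229 + (3.133 − 1)/0.8136 + (4.385 − 1)/0.3093 = 14.80
NF = 10 log₁₀(14.80) = 11.70 dB

11.70 dB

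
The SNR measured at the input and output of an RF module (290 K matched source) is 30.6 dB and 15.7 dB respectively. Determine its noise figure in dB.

NF (dB) = SNR_in(dB) − SNR_out(dB) when the source is at T₀
NF = 30.6 − 15.7 = 14.9 dB

14.9 dB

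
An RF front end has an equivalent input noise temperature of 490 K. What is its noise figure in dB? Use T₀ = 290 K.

4.30 dB

F = 1 + T_e/T₀ = 1 + 490/290 = 2.68966
NF = 10 log₁₀(2.68966) = 4.30 dB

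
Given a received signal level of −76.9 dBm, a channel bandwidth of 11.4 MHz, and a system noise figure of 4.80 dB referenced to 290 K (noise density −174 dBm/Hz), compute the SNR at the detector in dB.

21.7 dB

Noise floor: N = −174 + 10 log₁₀(B) + NF
10 log₁₀(1.14×10⁷) = 70.57 dB
N = −174 + 70.57 + 4.80 = −98.63 dBm
SNR = P_sig − N = −76.9 − (−98.63) = 21.73 dB → 21.7 dB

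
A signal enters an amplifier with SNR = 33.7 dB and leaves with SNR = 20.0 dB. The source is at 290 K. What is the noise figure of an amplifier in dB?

13.7 dB

NF (dB) = SNR_in(dB) − SNR_out(dB) when the source is at T₀
NF = 33.7 − 20.0 = 13.7 dB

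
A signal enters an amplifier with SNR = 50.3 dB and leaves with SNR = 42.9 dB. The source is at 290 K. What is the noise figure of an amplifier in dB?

7.4 dB

NF (dB) = SNR_in(dB) − SNR_out(dB) when the source is at T₀
NF = 50.3 − 42.9 = 7.4 dB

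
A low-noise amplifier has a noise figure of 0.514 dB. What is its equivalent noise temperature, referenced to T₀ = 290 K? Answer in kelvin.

36.4 K

F = 10^(0.514/10) = 1.12564
T_e = (F − 1)·T₀ = (1.12564 − 1) × 290 = 36.4 K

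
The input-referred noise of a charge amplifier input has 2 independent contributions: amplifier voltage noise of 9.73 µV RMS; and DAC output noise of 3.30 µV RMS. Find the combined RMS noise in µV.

Uncorrelated sources add in power (mean-square): V_tot = √(ΣV_i²)
V_tot = √[(9.73×10⁻⁶)² + (3.30×10⁻⁶)²] = 1.03×10⁻⁵ V = 10.3 µV

10.3 µV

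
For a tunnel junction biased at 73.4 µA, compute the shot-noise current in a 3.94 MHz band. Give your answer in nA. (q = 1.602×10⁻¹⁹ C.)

I_n = √(2qI·B)
2qI·B = 2 × 1.602×10⁻¹⁹ × 7.34×10⁻⁵ × 3.94×10⁶ = 9.27×10⁻¹⁷ A²
I_n = √(9.27×10⁻¹⁷) = 9.63×10⁻⁹ A = 9.63 nA

9.63 nA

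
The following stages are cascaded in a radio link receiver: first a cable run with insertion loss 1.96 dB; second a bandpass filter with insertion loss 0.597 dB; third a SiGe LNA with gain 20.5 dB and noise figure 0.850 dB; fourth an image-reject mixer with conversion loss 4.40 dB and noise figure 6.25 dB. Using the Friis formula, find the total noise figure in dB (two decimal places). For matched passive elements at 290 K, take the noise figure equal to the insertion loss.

3.51 dB

Convert to linear (a loss of L dB is a gain of −L dB): F_i = 10^(NF_i/10), G_i = 10^(G_i,dB/10)
  Stage 1: F_1 = 10^(1.96/10) = 1.570, G_1 = 10^(−1.96/10) = 0.6368
  Stage 2: F_2 = 10^(0.597/10) = 1.147, G_2 = 10^(−0.597/10) = 0.8716
  Stage 3: F_3 = 10^(0.850/10) = 1.216, G_3 = 10^(20.5/10) = 112.2
  Stage 4: F_4 = 10^(6.25/10) = 4.217, G_4 = 10^(−4.40/10) = 0.3631
Friis cascade:
  F = 1.570 + (1.147 − 1)/0.6368 + (1.216 − 1)/0.5550 + (4.217 − 1)/62.27 = 2.243
NF = 10 log₁₀(2.243) = 3.51 dB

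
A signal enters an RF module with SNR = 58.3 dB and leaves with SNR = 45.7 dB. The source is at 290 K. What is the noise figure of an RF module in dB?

12.6 dB

NF (dB) = SNR_in(dB) − SNR_out(dB) when the source is at T₀
NF = 58.3 − 45.7 = 12.6 dB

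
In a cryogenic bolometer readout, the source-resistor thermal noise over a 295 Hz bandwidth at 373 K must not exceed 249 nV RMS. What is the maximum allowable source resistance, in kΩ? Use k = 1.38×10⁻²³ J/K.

10.2 kΩ

Johnson–Nyquist: V_n = √(4kTRB) ⇒ R = V_n² / (4kTB)
4kTB = 4 × 1.38×10⁻²³ × 373 × 2.95×10² = 6.07×10⁻¹⁸
R = (2.49×10⁻⁷)² / 6.07×10⁻¹⁸ = 1.02×10⁴ Ω = 10.2 kΩ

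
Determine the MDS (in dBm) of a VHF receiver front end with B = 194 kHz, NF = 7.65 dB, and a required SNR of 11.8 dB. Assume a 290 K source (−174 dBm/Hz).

−101.7 dBm

Sensitivity = −174 + 10 log₁₀(B) + NF + SNR_min
= −174 + 52.88 + 7.65 + 11.8
= −101.67 dBm → −101.7 dBm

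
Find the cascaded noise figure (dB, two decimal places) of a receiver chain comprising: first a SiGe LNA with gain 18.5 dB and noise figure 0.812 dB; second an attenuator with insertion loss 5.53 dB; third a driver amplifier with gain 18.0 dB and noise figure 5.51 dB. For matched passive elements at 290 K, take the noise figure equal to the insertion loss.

Convert to linear (a loss of L dB is a gain of −L dB): F_i = 10^(NF_i/10), G_i = 10^(G_i,dB/10)
  Stage 1: F_1 = 10^(0.812/10) = 1.206, G_1 = 10^(18.5/10) = 70.79
  Stage 2: F_2 = 10^(5.53/10) = 3.573, G_2 = 10^(−5.53/10) = 0.2799
  Stage 3: F_3 = 10^(5.51/10) = 3.556, G_3 = 10^(18.0/10) = 63.10
Friis cascade:
  F = 1.206 + (3.573 − 1)/70.79 + (3.556 − 1)/19.82 = 1.371
NF = 10 log₁₀(1.371) = 1.37 dB

1.37 dB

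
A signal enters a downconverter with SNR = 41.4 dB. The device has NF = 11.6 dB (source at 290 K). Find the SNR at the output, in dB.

By definition F = SNR_in/SNR_out, so in dB: SNR_out = SNR_in − NF
SNR_out = 41.4 − 11.6 = 29.8 dB

29.8 dB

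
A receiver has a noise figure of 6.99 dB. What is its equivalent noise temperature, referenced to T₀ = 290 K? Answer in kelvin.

F = 10^(6.99/10) = 5.00035
T_e = (F − 1)·T₀ = (5.00035 − 1) × 290 = 1160 K

1160 K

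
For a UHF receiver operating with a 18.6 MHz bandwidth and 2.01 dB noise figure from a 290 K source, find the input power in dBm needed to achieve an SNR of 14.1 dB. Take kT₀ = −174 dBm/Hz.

−85.2 dBm

Sensitivity = −174 + 10 log₁₀(B) + NF + SNR_min
= −174 + 72.7 + 2.01 + 14.1
= −85.19 dBm → −85.2 dBm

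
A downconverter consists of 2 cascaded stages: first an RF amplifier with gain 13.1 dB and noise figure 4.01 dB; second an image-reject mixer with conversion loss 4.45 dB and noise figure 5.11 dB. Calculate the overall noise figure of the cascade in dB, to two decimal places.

4.20 dB

Convert to linear (a loss of L dB is a gain of −L dB): F_i = 10^(NF_i/10), G_i = 10^(G_i,dB/10)
  Stage 1: F_1 = 10^(4.01/10) = 2.518, G_1 = 10^(13.1/10) = 20.42
  Stage 2: F_2 = 10^(5.11/10) = 3.243, G_2 = 10^(−4.45/10) = 0.3589
Friis cascade:
  F = 2.518 + (3.243 − 1)/20.42 = 2.628
NF = 10 log₁₀(2.628) = 4.20 dB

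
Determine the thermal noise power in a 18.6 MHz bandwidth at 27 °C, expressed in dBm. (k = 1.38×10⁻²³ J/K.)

−101.1 dBm

T = 27 °C + 273.15 = 300.15 K
P_n = kTB = 1.38×10⁻²³ × 300.15 × 1.86×10⁷ = 7.70×10⁻¹⁴ W
In dBm: 10 log₁₀(7.70×10⁻¹⁴ / 10⁻³) = −101.1 dBm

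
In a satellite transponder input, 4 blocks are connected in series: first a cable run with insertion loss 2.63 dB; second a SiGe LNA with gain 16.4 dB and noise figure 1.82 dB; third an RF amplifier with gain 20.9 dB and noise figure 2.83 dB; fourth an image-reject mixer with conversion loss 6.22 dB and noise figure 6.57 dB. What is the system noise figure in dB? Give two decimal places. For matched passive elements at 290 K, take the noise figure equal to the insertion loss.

4.51 dB

Convert to linear (a loss of L dB is a gain of −L dB): F_i = 10^(NF_i/10), G_i = 10^(G_i,dB/10)
  Stage 1: F_1 = 10^(2.63/10) = 1.832, G_1 = 10^(−2.63/10) = 0.5458
  Stage 2: F_2 = 10^(1.82/10) = 1.521, G_2 = 10^(16.4/10) = 43.65
  Stage 3: F_3 = 10^(2.83/10) = 1.919, G_3 = 10^(20.9/10) = 123.0
  Stage 4: F_4 = 10^(6.57/10) = 4.539, G_4 = 10^(−6.22/10) = 0.2388
Friis cascade:
  F = 1.832 + (1.521 − 1)/0.5458 + (1.919 − 1)/23.82 + (4.539 − 1)/2931 = 2.826
NF = 10 log₁₀(2.826) = 4.51 dB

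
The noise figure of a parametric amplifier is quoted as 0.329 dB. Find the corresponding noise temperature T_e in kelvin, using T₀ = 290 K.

F = 10^(0.329/10) = 1.0787
T_e = (F − 1)·T₀ = (1.0787 − 1) × 290 = 22.8 K

22.8 K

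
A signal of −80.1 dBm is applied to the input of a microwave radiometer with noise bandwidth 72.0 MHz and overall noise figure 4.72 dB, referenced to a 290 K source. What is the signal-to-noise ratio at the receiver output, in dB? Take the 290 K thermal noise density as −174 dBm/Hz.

10.6 dB

Noise floor: N = −174 + 10 log₁₀(B) + NF
10 log₁₀(7.20×10⁷) = 78.57 dB
N = −174 + 78.57 + 4.72 = −90.71 dBm
SNR = P_sig − N = −80.1 − (−90.71) = 10.61 dB → 10.6 dB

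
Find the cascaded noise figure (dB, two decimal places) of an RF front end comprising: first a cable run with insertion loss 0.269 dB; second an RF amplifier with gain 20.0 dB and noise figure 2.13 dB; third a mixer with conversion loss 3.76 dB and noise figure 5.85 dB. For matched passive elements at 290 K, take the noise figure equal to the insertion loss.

Convert to linear (a loss of L dB is a gain of −L dB): F_i = 10^(NF_i/10), G_i = 10^(G_i,dB/10)
  Stage 1: F_1 = 10^(0.269/10) = 1.064, G_1 = 10^(−0.269/10) = 0.9399
  Stage 2: F_2 = 10^(2.13/10) = 1.633, G_2 = 10^(20.0/10) = 100.0
  Stage 3: F_3 = 10^(5.85/10) = 3.846, G_3 = 10^(−3.76/10) = 0.4207
Friis cascade:
  F = 1.064 + (1.633 − 1)/0.9399 + (3.846 − 1)/93.99 = 1.768
NF = 10 log₁₀(1.768) = 2.47 dB

2.47 dB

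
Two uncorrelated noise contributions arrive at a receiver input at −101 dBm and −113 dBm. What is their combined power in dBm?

Convert to linear, add, convert back:
P₁ = 7.94×10⁻¹⁴ W, P₂ = 5.01×10⁻¹⁵ W
P_tot = 8.44×10⁻¹⁴ W → 10 log₁₀(P_tot / 10⁻³) = −100.7 dBm

−100.7 dBm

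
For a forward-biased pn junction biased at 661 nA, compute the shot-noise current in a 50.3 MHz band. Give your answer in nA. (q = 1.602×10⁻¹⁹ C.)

I_n = √(2qI·B)
2qI·B = 2 × 1.602×10⁻¹⁹ × 6.61×10⁻⁷ × 5.03×10⁷ = 1.07×10⁻¹⁷ A²
I_n = √(1.07×10⁻¹⁷) = 3.26×10⁻⁹ A = 3.26 nA

3.26 nA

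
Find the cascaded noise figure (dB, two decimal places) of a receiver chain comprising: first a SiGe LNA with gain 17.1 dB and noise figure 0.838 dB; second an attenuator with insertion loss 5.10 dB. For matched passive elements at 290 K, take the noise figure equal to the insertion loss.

Convert to linear (a loss of L dB is a gain of −L dB): F_i = 10^(NF_i/10), G_i = 10^(G_i,dB/10)
  Stage 1: F_1 = 10^(0.838/10) = 1.213, G_1 = 10^(17.1/10) = 51.29
  Stage 2: F_2 = 10^(5.10/10) = 3.236, G_2 = 10^(−5.10/10) = 0.3090
Friis cascade:
  F = 1.213 + (3.236 − 1)/51.29 = 1.256
NF = 10 log₁₀(1.256) = 0.99 dB

0.99 dB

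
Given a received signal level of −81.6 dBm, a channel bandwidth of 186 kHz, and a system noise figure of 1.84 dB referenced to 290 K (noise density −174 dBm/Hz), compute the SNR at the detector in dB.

Noise floor: N = −174 + 10 log₁₀(B) + NF
10 log₁₀(1.86×10⁵) = 52.7 dB
N = −174 + 52.7 + 1.84 = −119.46 dBm
SNR = P_sig − N = −81.6 − (−119.46) = 37.86 dB → 37.9 dB

37.9 dB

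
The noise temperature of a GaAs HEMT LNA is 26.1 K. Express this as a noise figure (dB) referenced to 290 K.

0.374 dB

F = 1 + T_e/T₀ = 1 + 26.1/290 = 1.09
NF = 10 log₁₀(1.09) = 0.374 dB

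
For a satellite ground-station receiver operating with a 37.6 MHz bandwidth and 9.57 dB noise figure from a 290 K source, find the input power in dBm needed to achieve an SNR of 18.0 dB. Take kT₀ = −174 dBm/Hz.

Sensitivity = −174 + 10 log₁₀(B) + NF + SNR_min
= −174 + 75.75 + 9.57 + 18.0
= −70.68 dBm → −70.7 dBm

−70.7 dBm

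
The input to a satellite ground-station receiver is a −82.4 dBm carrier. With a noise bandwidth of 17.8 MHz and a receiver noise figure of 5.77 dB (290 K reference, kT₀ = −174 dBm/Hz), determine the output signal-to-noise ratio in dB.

13.3 dB

Noise floor: N = −174 + 10 log₁₀(B) + NF
10 log₁₀(1.78×10⁷) = 72.5 dB
N = −174 + 72.5 + 5.77 = −95.73 dBm
SNR = P_sig − N = −82.4 − (−95.73) = 13.33 dB → 13.3 dB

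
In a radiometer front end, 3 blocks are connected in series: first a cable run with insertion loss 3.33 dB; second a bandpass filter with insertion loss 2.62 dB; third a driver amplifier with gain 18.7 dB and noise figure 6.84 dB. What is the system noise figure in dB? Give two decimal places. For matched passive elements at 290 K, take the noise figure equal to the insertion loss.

Convert to linear (a loss of L dB is a gain of −L dB): F_i = 10^(NF_i/10), G_i = 10^(G_i,dB/10)
  Stage 1: F_1 = 10^(3.33/10) = 2.153, G_1 = 10^(−3.33/10) = 0.4645
  Stage 2: F_2 = 10^(2.62/10) = 1.828, G_2 = 10^(−2.62/10) = 0.5470
  Stage 3: F_3 = 10^(6.84/10) = 4.831, G_3 = 10^(18.7/10) = 74.13
Friis cascade:
  F = 2.153 + (1.828 − 1)/0.4645 + (4.831 − 1)/0.2541 = 19.01
NF = 10 log₁₀(19.01) = 12.79 dB

12.79 dB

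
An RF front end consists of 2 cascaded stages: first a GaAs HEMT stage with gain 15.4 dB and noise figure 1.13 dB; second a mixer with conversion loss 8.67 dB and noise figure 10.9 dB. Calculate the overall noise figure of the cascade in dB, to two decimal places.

Convert to linear (a loss of L dB is a gain of −L dB): F_i = 10^(NF_i/10), G_i = 10^(G_i,dB/10)
  Stage 1: F_1 = 10^(1.13/10) = 1.297, G_1 = 10^(15.4/10) = 34.67
  Stage 2: F_2 = 10^(10.9/10) = 12.30, G_2 = 10^(−8.67/10) = 0.1358
Friis cascade:
  F = 1.297 + (12.30 − 1)/34.67 = 1.623
NF = 10 log₁₀(1.623) = 2.10 dB

2.10 dB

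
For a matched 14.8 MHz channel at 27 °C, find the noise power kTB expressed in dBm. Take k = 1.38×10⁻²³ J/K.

T = 27 °C + 273.15 = 300.15 K
P_n = kTB = 1.38×10⁻²³ × 300.15 × 1.48×10⁷ = 6.13×10⁻¹⁴ W
In dBm: 10 log₁₀(6.13×10⁻¹⁴ / 10⁻³) = −102.1 dBm

−102.1 dBm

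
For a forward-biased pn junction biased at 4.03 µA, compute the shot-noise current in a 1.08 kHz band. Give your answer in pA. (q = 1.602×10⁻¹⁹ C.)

I_n = √(2qI·B)
2qI·B = 2 × 1.602×10⁻¹⁹ × 4.03×10⁻⁶ × 1.08×10³ = 1.39×10⁻²¹ A²
I_n = √(1.39×10⁻²¹) = 3.73×10⁻¹¹ A = 37.3 pA

37.3 pA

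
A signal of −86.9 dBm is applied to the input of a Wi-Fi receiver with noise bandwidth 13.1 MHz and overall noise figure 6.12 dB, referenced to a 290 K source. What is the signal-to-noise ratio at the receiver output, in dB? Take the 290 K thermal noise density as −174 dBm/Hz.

9.8 dB

Noise floor: N = −174 + 10 log₁₀(B) + NF
10 log₁₀(1.31×10⁷) = 71.17 dB
N = −174 + 71.17 + 6.12 = −96.71 dBm
SNR = P_sig − N = −86.9 − (−96.71) = 9.81 dB → 9.8 dB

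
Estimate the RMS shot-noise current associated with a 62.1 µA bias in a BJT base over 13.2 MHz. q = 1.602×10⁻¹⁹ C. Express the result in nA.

I_n = √(2qI·B)
2qI·B = 2 × 1.602×10⁻¹⁹ × 6.21×10⁻⁵ × 1.32×10⁷ = 2.63×10⁻¹⁶ A²
I_n = √(2.63×10⁻¹⁶) = 1.62×10⁻⁸ A = 16.2 nA

16.2 nA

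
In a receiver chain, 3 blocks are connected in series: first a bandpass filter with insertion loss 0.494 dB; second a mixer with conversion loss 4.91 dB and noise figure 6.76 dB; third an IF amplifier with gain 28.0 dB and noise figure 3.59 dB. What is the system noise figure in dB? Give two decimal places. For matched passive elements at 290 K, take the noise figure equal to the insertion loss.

Convert to linear (a loss of L dB is a gain of −L dB): F_i = 10^(NF_i/10), G_i = 10^(G_i,dB/10)
  Stage 1: F_1 = 10^(0.494/10) = 1.120, G_1 = 10^(−0.494/10) = 0.8925
  Stage 2: F_2 = 10^(6.76/10) = 4.742, G_2 = 10^(−4.91/10) = 0.3228
  Stage 3: F_3 = 10^(3.59/10) = 2.286, G_3 = 10^(28.0/10) = 631.0
Friis cascade:
  F = 1.120 + (4.742 − 1)/0.8925 + (2.286 − 1)/0.2881 = 9.775
NF = 10 log₁₀(9.775) = 9.90 dB

9.90 dB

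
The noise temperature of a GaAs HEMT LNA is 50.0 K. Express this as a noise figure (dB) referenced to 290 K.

F = 1 + T_e/T₀ = 1 + 50.0/290 = 1.17241
NF = 10 log₁₀(1.17241) = 0.691 dB

0.691 dB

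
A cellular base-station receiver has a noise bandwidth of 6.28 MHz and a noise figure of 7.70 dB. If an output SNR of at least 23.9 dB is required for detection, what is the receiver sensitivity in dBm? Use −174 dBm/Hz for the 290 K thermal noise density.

Sensitivity = −174 + 10 log₁₀(B) + NF + SNR_min
= −174 + 67.98 + 7.70 + 23.9
= −74.42 dBm → −74.4 dBm

−74.4 dBm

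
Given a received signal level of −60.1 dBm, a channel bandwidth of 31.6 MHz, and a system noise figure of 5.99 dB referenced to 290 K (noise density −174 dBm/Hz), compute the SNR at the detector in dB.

32.9 dB

Noise floor: N = −174 + 10 log₁₀(B) + NF
10 log₁₀(3.16×10⁷) = 75 dB
N = −174 + 75 + 5.99 = −93.01 dBm
SNR = P_sig − N = −60.1 − (−93.01) = 32.91 dB → 32.9 dB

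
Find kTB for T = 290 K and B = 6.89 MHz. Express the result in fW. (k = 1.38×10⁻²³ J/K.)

27.6 fW

P_n = kTB = 1.38×10⁻²³ × 290 × 6.89×10⁶ = 2.76×10⁻¹⁴ W = 27.6 fW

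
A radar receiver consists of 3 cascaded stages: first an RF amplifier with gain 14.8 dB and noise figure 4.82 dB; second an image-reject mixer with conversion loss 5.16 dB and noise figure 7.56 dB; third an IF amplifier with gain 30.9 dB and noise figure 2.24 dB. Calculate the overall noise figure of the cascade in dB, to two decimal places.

Convert to linear (a loss of L dB is a gain of −L dB): F_i = 10^(NF_i/10), G_i = 10^(G_i,dB/10)
  Stage 1: F_1 = 10^(4.82/10) = 3.034, G_1 = 10^(14.8/10) = 30.20
  Stage 2: F_2 = 10^(7.56/10) = 5.702, G_2 = 10^(−5.16/10) = 0.3048
  Stage 3: F_3 = 10^(2.24/10) = 1.675, G_3 = 10^(30.9/10) = 1230
Friis cascade:
  F = 3.034 + (5.702 − 1)/30.20 + (1.675 − 1)/9.204 = 3.263
NF = 10 log₁₀(3.263) = 5.14 dB

5.14 dB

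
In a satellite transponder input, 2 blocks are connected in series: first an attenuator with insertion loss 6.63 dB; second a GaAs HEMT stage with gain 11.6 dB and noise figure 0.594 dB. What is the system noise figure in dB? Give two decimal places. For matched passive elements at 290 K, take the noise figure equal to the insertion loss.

Convert to linear (a loss of L dB is a gain of −L dB): F_i = 10^(NF_i/10), G_i = 10^(G_i,dB/10)
  Stage 1: F_1 = 10^(6.63/10) = 4.603, G_1 = 10^(−6.63/10) = 0.2173
  Stage 2: F_2 = 10^(0.594/10) = 1.147, G_2 = 10^(11.6/10) = 14.45
Friis cascade:
  F = 4.603 + (1.147 − 1)/0.2173 = 5.277
NF = 10 log₁₀(5.277) = 7.22 dB

7.22 dB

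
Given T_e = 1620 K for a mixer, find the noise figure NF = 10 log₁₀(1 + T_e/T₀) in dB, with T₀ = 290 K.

F = 1 + T_e/T₀ = 1 + 1620/290 = 6.58621
NF = 10 log₁₀(6.58621) = 8.19 dB

8.19 dB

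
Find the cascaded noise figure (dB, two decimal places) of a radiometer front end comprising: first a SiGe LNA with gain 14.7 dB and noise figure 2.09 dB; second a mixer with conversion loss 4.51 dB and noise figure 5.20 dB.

2.30 dB

Convert to linear (a loss of L dB is a gain of −L dB): F_i = 10^(NF_i/10), G_i = 10^(G_i,dB/10)
  Stage 1: F_1 = 10^(2.09/10) = 1.618, G_1 = 10^(14.7/10) = 29.51
  Stage 2: F_2 = 10^(5.20/10) = 3.311, G_2 = 10^(−4.51/10) = 0.3540
Friis cascade:
  F = 1.618 + (3.311 − 1)/29.51 = 1.696
NF = 10 log₁₀(1.696) = 2.30 dB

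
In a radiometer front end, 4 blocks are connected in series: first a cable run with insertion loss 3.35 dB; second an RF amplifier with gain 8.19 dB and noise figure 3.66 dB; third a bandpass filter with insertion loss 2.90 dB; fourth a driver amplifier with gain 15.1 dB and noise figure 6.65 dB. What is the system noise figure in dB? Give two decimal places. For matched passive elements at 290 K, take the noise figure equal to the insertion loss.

Convert to linear (a loss of L dB is a gain of −L dB): F_i = 10^(NF_i/10), G_i = 10^(G_i,dB/10)
  Stage 1: F_1 = 10^(3.35/10) = 2.163, G_1 = 10^(−3.35/10) = 0.4624
  Stage 2: F_2 = 10^(3.66/10) = 2.323, G_2 = 10^(8.19/10) = 6.592
  Stage 3: F_3 = 10^(2.90/10) = 1.950, G_3 = 10^(−2.90/10) = 0.5129
  Stage 4: F_4 = 10^(6.65/10) = 4.624, G_4 = 10^(15.1/10) = 32.36
Friis cascade:
  F = 2.163 + (2.323 − 1)/0.4624 + (1.950 − 1)/3.048 + (4.624 − 1)/1.563 = 7.653
NF = 10 log₁₀(7.653) = 8.84 dB

8.84 dB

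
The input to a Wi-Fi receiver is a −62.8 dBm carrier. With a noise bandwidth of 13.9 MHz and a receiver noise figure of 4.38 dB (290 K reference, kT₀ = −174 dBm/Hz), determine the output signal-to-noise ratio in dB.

Noise floor: N = −174 + 10 log₁₀(B) + NF
10 log₁₀(1.39×10⁷) = 71.43 dB
N = −174 + 71.43 + 4.38 = −98.19 dBm
SNR = P_sig − N = −62.8 − (−98.19) = 35.39 dB → 35.4 dB

35.4 dB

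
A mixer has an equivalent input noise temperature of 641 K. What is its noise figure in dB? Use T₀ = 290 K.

5.07 dB

F = 1 + T_e/T₀ = 1 + 641/290 = 3.21034
NF = 10 log₁₀(3.21034) = 5.07 dB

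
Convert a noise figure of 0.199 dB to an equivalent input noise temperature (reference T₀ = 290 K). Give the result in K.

F = 10^(0.199/10) = 1.04689
T_e = (F − 1)·T₀ = (1.04689 − 1) × 290 = 13.6 K

13.6 K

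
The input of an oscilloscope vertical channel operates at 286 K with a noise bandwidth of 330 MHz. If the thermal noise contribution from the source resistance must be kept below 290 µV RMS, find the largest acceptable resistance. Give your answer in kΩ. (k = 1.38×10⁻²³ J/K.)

Johnson–Nyquist: V_n = √(4kTRB) ⇒ R = V_n² / (4kTB)
4kTB = 4 × 1.38×10⁻²³ × 286 × 3.30×10⁸ = 5.21×10⁻¹²
R = (2.90×10⁻⁴)² / 5.21×10⁻¹² = 1.61×10⁴ Ω = 16.1 kΩ

16.1 kΩ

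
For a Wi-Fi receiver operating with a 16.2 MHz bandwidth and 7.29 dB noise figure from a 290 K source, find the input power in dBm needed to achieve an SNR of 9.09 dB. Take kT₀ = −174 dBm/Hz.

−85.5 dBm

Sensitivity = −174 + 10 log₁₀(B) + NF + SNR_min
= −174 + 72.1 + 7.29 + 9.09
= −85.52 dBm → −85.5 dBm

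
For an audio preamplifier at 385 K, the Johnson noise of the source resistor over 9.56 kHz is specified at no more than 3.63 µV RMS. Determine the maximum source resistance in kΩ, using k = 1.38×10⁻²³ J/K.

64.9 kΩ

Johnson–Nyquist: V_n = √(4kTRB) ⇒ R = V_n² / (4kTB)
4kTB = 4 × 1.38×10⁻²³ × 385 × 9.56×10³ = 2.03×10⁻¹⁶
R = (3.63×10⁻⁶)² / 2.03×10⁻¹⁶ = 6.49×10⁴ Ω = 64.9 kΩ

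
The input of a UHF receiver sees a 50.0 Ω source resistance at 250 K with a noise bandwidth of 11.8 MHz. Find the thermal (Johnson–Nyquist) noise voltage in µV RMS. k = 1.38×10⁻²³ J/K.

2.85 µV

V_n = √(4kTRB)
4kTRB = 4 × 1.38×10⁻²³ × 250 × 5.00×10¹ × 1.18×10⁷ = 8.14×10⁻¹² V²
V_n = √(8.14×10⁻¹²) = 2.85×10⁻⁶ V = 2.85 µV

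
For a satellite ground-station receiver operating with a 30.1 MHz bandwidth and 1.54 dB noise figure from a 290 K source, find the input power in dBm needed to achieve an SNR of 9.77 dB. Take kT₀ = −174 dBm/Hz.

−87.9 dBm

Sensitivity = −174 + 10 log₁₀(B) + NF + SNR_min
= −174 + 74.79 + 1.54 + 9.77
= −87.90 dBm → −87.9 dBm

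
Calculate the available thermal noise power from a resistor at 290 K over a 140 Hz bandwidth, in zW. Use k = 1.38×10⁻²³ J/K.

P_n = kTB = 1.38×10⁻²³ × 290 × 1.40×10² = 5.60×10⁻¹⁹ W = 560 zW

560 zW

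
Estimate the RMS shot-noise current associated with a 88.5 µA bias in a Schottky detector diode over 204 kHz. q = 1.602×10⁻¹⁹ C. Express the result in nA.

I_n = √(2qI·B)
2qI·B = 2 × 1.602×10⁻¹⁹ × 8.85×10⁻⁵ × 2.04×10⁵ = 5.78×10⁻¹⁸ A²
I_n = √(5.78×10⁻¹⁸) = 2.41×10⁻⁹ A = 2.41 nA

2.41 nA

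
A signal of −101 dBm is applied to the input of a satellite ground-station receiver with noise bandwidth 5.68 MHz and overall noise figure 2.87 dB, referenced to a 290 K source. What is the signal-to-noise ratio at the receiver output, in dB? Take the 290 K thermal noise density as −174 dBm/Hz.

Noise floor: N = −174 + 10 log₁₀(B) + NF
10 log₁₀(5.68×10⁶) = 67.54 dB
N = −174 + 67.54 + 2.87 = −103.59 dBm
SNR = P_sig − N = −101 − (−103.59) = 2.59 dB → 2.6 dB

2.6 dB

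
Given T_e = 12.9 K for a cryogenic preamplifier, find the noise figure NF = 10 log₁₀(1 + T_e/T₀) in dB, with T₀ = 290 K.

0.189 dB

F = 1 + T_e/T₀ = 1 + 12.9/290 = 1.04448
NF = 10 log₁₀(1.04448) = 0.189 dB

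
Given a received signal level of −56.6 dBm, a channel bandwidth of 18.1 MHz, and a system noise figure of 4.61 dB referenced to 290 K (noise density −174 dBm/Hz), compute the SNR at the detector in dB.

Noise floor: N = −174 + 10 log₁₀(B) + NF
10 log₁₀(1.81×10⁷) = 72.58 dB
N = −174 + 72.58 + 4.61 = −96.81 dBm
SNR = P_sig − N = −56.6 − (−96.81) = 40.21 dB → 40.2 dB

40.2 dB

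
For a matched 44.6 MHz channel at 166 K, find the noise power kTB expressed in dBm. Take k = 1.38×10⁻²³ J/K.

P_n = kTB = 1.38×10⁻²³ × 166 × 4.46×10⁷ = 1.02×10⁻¹³ W
In dBm: 10 log₁₀(1.02×10⁻¹³ / 10⁻³) = −99.9 dBm

−99.9 dBm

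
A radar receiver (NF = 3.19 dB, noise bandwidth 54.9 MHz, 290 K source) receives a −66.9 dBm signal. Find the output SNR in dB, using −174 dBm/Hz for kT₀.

26.5 dB

Noise floor: N = −174 + 10 log₁₀(B) + NF
10 log₁₀(5.49×10⁷) = 77.4 dB
N = −174 + 77.4 + 3.19 = −93.41 dBm
SNR = P_sig − N = −66.9 − (−93.41) = 26.51 dB → 26.5 dB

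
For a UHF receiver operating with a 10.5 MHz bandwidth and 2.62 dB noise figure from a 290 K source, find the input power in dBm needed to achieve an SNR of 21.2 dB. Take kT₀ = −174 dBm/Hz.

Sensitivity = −174 + 10 log₁₀(B) + NF + SNR_min
= −174 + 70.21 + 2.62 + 21.2
= −79.97 dBm → −80.0 dBm

−80.0 dBm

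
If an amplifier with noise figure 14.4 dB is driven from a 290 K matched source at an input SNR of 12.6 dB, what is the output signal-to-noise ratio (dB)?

By definition F = SNR_in/SNR_out, so in dB: SNR_out = SNR_in − NF
SNR_out = 12.6 − 14.4 = −1.8 dB

−1.8 dB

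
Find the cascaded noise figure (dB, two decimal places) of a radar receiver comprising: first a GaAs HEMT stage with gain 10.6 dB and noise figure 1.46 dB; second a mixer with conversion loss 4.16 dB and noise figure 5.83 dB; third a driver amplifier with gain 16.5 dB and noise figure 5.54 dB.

Convert to linear (a loss of L dB is a gain of −L dB): F_i = 10^(NF_i/10), G_i = 10^(G_i,dB/10)
  Stage 1: F_1 = 10^(1.46/10) = 1.400, G_1 = 10^(10.6/10) = 11.48
  Stage 2: F_2 = 10^(5.83/10) = 3.828, G_2 = 10^(−4.16/10) = 0.3837
  Stage 3: F_3 = 10^(5.54/10) = 3.581, G_3 = 10^(16.5/10) = 44.67
Friis cascade:
  F = 1.400 + (3.828 − 1)/11.48 + (3.581 − 1)/4.406 = 2.232
NF = 10 log₁₀(2.232) = 3.49 dB

3.49 dB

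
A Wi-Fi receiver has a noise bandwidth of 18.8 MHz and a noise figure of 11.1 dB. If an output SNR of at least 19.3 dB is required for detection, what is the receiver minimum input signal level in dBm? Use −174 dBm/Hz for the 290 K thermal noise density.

Sensitivity = −174 + 10 log₁₀(B) + NF + SNR_min
= −174 + 72.74 + 11.1 + 19.3
= −70.86 dBm → −70.9 dBm

−70.9 dBm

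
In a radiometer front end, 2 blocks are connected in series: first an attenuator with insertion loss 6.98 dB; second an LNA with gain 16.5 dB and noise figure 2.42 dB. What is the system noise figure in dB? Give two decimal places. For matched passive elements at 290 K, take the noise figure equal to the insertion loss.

Convert to linear (a loss of L dB is a gain of −L dB): F_i = 10^(NF_i/10), G_i = 10^(G_i,dB/10)
  Stage 1: F_1 = 10^(6.98/10) = 4.989, G_1 = 10^(−6.98/10) = 0.2004
  Stage 2: F_2 = 10^(2.42/10) = 1.746, G_2 = 10^(16.5/10) = 44.67
Friis cascade:
  F = 4.989 + (1.746 − 1)/0.2004 = 8.710
NF = 10 log₁₀(8.710) = 9.40 dB

9.40 dB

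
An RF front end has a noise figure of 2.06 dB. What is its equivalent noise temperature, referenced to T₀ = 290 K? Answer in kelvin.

176 K

F = 10^(2.06/10) = 1.60694
T_e = (F − 1)·T₀ = (1.60694 − 1) × 290 = 176 K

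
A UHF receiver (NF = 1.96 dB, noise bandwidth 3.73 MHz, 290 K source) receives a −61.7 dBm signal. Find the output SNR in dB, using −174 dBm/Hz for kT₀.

Noise floor: N = −174 + 10 log₁₀(B) + NF
10 log₁₀(3.73×10⁶) = 65.72 dB
N = −174 + 65.72 + 1.96 = −106.32 dBm
SNR = P_sig − N = −61.7 − (−106.32) = 44.62 dB → 44.6 dB

44.6 dB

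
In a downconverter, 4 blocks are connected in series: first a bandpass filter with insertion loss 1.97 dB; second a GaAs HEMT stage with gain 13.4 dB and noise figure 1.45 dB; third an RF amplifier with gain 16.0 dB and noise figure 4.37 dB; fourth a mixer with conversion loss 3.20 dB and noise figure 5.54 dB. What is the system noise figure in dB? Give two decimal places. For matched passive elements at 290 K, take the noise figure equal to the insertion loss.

3.67 dB

Convert to linear (a loss of L dB is a gain of −L dB): F_i = 10^(NF_i/10), G_i = 10^(G_i,dB/10)
  Stage 1: F_1 = 10^(1.97/10) = 1.574, G_1 = 10^(−1.97/10) = 0.6353
  Stage 2: F_2 = 10^(1.45/10) = 1.396, G_2 = 10^(13.4/10) = 21.88
  Stage 3: F_3 = 10^(4.37/10) = 2.735, G_3 = 10^(16.0/10) = 39.81
  Stage 4: F_4 = 10^(5.54/10) = 3.581, G_4 = 10^(−3.20/10) = 0.4786
Friis cascade:
  F = 1.574 + (1.396 − 1)/0.6353 + (2.735 − 1)/13.90 + (3.581 − 1)/553.4 = 2.327
NF = 10 log₁₀(2.327) = 3.67 dB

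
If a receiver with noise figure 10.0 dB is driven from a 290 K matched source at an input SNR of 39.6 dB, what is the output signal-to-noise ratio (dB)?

By definition F = SNR_in/SNR_out, so in dB: SNR_out = SNR_in − NF
SNR_out = 39.6 − 10.0 = 29.6 dB

29.6 dB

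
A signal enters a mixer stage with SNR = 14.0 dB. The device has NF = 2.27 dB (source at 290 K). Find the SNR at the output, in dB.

By definition F = SNR_in/SNR_out, so in dB: SNR_out = SNR_in − NF
SNR_out = 14.0 − 2.27 = 11.73 dB

11.73 dB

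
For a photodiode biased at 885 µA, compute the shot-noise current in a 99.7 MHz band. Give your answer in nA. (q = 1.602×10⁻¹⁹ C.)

I_n = √(2qI·B)
2qI·B = 2 × 1.602×10⁻¹⁹ × 8.85×10⁻⁴ × 9.97×10⁷ = 2.83×10⁻¹⁴ A²
I_n = √(2.83×10⁻¹⁴) = 1.68×10⁻⁷ A = 168 nA

168 nA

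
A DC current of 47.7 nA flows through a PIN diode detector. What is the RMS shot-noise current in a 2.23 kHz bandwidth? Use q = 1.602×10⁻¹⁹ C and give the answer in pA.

5.84 pA

I_n = √(2qI·B)
2qI·B = 2 × 1.602×10⁻¹⁹ × 4.77×10⁻⁸ × 2.23×10³ = 3.41×10⁻²³ A²
I_n = √(3.41×10⁻²³) = 5.84×10⁻¹² A = 5.84 pA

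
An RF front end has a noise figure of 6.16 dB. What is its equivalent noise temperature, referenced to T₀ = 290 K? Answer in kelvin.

908 K

F = 10^(6.16/10) = 4.13048
T_e = (F − 1)·T₀ = (4.13048 − 1) × 290 = 908 K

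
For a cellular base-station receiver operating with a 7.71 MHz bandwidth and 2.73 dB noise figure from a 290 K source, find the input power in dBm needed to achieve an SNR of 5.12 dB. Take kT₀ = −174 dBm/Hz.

−97.3 dBm

Sensitivity = −174 + 10 log₁₀(B) + NF + SNR_min
= −174 + 68.87 + 2.73 + 5.12
= −97.28 dBm → −97.3 dBm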